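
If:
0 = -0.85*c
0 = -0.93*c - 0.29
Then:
No Solution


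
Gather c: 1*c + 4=c + 4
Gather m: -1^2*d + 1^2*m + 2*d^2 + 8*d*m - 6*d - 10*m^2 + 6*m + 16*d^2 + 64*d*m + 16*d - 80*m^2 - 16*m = 18*d^2 + 9*d - 90*m^2 + m*(72*d - 9)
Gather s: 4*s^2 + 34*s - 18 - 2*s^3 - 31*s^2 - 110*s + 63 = -2*s^3 - 27*s^2 - 76*s + 45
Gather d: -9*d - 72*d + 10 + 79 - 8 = 81 - 81*d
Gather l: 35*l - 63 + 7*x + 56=35*l + 7*x - 7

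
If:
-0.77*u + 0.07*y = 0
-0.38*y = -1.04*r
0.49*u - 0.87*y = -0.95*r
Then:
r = 0.00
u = 0.00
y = 0.00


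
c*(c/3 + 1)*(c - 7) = c^3/3 - 4*c^2/3 - 7*c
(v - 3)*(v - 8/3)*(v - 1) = v^3 - 20*v^2/3 + 41*v/3 - 8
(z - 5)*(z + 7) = z^2 + 2*z - 35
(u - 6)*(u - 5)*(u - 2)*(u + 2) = u^4 - 11*u^3 + 26*u^2 + 44*u - 120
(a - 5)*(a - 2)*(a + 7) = a^3 - 39*a + 70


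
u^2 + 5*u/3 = u*(u + 5/3)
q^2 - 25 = (q - 5)*(q + 5)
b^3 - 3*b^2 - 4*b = b*(b - 4)*(b + 1)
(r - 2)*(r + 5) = r^2 + 3*r - 10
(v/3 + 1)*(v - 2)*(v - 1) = v^3/3 - 7*v/3 + 2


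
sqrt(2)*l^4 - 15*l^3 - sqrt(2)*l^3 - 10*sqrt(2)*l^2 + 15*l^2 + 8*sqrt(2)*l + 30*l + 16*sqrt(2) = (l - 2)*(l + 1)*(l - 8*sqrt(2))*(sqrt(2)*l + 1)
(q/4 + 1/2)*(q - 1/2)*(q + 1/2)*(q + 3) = q^4/4 + 5*q^3/4 + 23*q^2/16 - 5*q/16 - 3/8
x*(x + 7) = x^2 + 7*x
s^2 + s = s*(s + 1)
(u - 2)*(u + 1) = u^2 - u - 2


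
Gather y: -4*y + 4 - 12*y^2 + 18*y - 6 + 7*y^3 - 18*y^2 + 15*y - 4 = 7*y^3 - 30*y^2 + 29*y - 6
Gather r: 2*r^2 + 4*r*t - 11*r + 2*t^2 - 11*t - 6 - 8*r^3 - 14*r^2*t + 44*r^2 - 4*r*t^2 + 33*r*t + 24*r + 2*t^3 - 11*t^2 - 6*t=-8*r^3 + r^2*(46 - 14*t) + r*(-4*t^2 + 37*t + 13) + 2*t^3 - 9*t^2 - 17*t - 6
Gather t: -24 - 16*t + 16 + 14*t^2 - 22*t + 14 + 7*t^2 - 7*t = 21*t^2 - 45*t + 6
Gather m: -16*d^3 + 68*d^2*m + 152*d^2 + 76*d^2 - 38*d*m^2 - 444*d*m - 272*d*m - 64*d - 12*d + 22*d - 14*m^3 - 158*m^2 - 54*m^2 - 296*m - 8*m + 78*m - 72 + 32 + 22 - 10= -16*d^3 + 228*d^2 - 54*d - 14*m^3 + m^2*(-38*d - 212) + m*(68*d^2 - 716*d - 226) - 28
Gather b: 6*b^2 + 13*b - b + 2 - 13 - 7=6*b^2 + 12*b - 18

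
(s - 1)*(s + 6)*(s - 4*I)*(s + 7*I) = s^4 + 5*s^3 + 3*I*s^3 + 22*s^2 + 15*I*s^2 + 140*s - 18*I*s - 168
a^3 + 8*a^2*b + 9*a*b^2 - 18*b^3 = (a - b)*(a + 3*b)*(a + 6*b)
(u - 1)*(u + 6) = u^2 + 5*u - 6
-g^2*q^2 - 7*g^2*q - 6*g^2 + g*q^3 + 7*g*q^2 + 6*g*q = (-g + q)*(q + 6)*(g*q + g)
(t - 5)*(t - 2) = t^2 - 7*t + 10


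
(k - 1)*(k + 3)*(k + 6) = k^3 + 8*k^2 + 9*k - 18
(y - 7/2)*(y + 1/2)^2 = y^3 - 5*y^2/2 - 13*y/4 - 7/8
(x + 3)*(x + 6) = x^2 + 9*x + 18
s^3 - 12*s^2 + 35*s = s*(s - 7)*(s - 5)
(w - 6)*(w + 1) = w^2 - 5*w - 6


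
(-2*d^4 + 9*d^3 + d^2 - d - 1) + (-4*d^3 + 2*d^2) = -2*d^4 + 5*d^3 + 3*d^2 - d - 1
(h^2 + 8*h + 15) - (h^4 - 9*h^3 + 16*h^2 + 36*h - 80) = -h^4 + 9*h^3 - 15*h^2 - 28*h + 95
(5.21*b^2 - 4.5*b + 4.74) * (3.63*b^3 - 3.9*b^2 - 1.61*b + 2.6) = 18.9123*b^5 - 36.654*b^4 + 26.3681*b^3 + 2.305*b^2 - 19.3314*b + 12.324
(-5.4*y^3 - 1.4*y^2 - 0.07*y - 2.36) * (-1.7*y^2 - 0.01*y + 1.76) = 9.18*y^5 + 2.434*y^4 - 9.371*y^3 + 1.5487*y^2 - 0.0996*y - 4.1536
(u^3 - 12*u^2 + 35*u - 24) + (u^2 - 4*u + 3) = u^3 - 11*u^2 + 31*u - 21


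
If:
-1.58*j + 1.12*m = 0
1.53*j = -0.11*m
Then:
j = 0.00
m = 0.00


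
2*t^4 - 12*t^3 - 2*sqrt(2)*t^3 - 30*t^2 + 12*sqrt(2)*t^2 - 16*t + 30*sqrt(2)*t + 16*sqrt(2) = (t - 8)*(t - sqrt(2))*(sqrt(2)*t + sqrt(2))^2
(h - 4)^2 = h^2 - 8*h + 16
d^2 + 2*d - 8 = (d - 2)*(d + 4)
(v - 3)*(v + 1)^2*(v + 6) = v^4 + 5*v^3 - 11*v^2 - 33*v - 18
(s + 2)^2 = s^2 + 4*s + 4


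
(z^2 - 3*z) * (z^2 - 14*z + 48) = z^4 - 17*z^3 + 90*z^2 - 144*z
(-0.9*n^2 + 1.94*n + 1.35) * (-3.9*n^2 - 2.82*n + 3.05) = 3.51*n^4 - 5.028*n^3 - 13.4808*n^2 + 2.11*n + 4.1175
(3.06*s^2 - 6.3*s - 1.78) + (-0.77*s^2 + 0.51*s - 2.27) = 2.29*s^2 - 5.79*s - 4.05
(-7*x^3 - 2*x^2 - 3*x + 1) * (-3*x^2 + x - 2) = 21*x^5 - x^4 + 21*x^3 - 2*x^2 + 7*x - 2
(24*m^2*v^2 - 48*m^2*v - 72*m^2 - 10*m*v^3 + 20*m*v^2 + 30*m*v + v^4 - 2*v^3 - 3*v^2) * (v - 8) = 24*m^2*v^3 - 240*m^2*v^2 + 312*m^2*v + 576*m^2 - 10*m*v^4 + 100*m*v^3 - 130*m*v^2 - 240*m*v + v^5 - 10*v^4 + 13*v^3 + 24*v^2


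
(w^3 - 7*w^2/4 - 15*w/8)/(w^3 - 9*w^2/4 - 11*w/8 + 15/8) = w*(4*w + 3)/(4*w^2 + w - 3)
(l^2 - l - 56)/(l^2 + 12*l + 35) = (l - 8)/(l + 5)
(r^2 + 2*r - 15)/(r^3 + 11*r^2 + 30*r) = (r - 3)/(r*(r + 6))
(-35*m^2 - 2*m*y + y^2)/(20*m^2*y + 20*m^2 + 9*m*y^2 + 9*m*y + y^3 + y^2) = (-7*m + y)/(4*m*y + 4*m + y^2 + y)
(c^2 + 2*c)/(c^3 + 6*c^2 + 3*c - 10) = c/(c^2 + 4*c - 5)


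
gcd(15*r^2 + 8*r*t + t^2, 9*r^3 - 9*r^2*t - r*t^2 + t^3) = 3*r + t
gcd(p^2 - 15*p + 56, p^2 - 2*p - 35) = p - 7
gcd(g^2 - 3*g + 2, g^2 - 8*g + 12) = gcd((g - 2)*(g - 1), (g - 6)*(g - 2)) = g - 2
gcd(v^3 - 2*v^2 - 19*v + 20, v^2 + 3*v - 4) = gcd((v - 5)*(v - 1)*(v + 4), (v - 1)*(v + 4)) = v^2 + 3*v - 4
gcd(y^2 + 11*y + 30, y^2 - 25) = y + 5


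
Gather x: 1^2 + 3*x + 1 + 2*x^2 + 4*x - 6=2*x^2 + 7*x - 4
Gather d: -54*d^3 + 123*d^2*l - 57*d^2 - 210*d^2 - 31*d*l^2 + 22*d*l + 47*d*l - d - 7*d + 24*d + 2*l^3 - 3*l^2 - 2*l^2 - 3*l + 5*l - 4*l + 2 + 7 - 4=-54*d^3 + d^2*(123*l - 267) + d*(-31*l^2 + 69*l + 16) + 2*l^3 - 5*l^2 - 2*l + 5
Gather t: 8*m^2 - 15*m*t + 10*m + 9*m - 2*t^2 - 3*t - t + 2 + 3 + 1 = 8*m^2 + 19*m - 2*t^2 + t*(-15*m - 4) + 6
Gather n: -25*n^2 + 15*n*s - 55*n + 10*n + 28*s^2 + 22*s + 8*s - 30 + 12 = -25*n^2 + n*(15*s - 45) + 28*s^2 + 30*s - 18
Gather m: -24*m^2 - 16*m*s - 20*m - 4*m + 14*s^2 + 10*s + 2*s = -24*m^2 + m*(-16*s - 24) + 14*s^2 + 12*s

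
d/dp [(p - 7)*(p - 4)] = 2*p - 11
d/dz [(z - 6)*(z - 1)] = 2*z - 7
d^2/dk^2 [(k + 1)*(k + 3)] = 2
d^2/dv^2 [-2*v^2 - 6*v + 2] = -4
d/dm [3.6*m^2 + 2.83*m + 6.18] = 7.2*m + 2.83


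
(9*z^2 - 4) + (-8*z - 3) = 9*z^2 - 8*z - 7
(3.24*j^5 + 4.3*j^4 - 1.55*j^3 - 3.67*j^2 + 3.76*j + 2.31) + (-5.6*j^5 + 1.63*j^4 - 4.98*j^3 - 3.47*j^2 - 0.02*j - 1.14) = -2.36*j^5 + 5.93*j^4 - 6.53*j^3 - 7.14*j^2 + 3.74*j + 1.17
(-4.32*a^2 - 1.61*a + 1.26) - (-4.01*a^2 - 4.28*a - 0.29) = -0.31*a^2 + 2.67*a + 1.55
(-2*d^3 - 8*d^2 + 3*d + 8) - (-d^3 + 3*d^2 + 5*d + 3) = -d^3 - 11*d^2 - 2*d + 5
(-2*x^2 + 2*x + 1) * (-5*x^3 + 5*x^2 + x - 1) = 10*x^5 - 20*x^4 + 3*x^3 + 9*x^2 - x - 1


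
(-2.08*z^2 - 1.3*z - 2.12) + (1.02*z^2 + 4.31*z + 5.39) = -1.06*z^2 + 3.01*z + 3.27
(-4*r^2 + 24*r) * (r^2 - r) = -4*r^4 + 28*r^3 - 24*r^2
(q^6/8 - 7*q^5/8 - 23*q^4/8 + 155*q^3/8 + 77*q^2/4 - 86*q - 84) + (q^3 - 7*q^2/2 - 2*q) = q^6/8 - 7*q^5/8 - 23*q^4/8 + 163*q^3/8 + 63*q^2/4 - 88*q - 84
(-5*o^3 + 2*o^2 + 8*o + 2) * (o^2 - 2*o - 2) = -5*o^5 + 12*o^4 + 14*o^3 - 18*o^2 - 20*o - 4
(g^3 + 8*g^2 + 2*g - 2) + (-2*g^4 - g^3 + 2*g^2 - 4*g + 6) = -2*g^4 + 10*g^2 - 2*g + 4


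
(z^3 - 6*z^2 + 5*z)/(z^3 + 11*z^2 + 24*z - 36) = z*(z - 5)/(z^2 + 12*z + 36)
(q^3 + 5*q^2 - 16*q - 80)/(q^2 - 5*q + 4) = (q^2 + 9*q + 20)/(q - 1)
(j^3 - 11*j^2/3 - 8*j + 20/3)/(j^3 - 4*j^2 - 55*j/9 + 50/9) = 3*(j + 2)/(3*j + 5)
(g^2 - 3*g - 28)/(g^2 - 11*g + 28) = (g + 4)/(g - 4)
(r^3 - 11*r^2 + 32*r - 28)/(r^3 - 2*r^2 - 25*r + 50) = (r^2 - 9*r + 14)/(r^2 - 25)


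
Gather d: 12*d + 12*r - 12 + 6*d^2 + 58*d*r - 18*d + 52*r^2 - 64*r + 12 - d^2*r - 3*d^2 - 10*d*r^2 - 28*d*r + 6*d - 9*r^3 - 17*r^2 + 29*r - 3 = d^2*(3 - r) + d*(-10*r^2 + 30*r) - 9*r^3 + 35*r^2 - 23*r - 3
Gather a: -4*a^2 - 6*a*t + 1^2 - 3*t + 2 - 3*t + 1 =-4*a^2 - 6*a*t - 6*t + 4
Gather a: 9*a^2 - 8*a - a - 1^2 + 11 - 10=9*a^2 - 9*a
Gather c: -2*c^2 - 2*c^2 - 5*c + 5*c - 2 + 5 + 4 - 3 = 4 - 4*c^2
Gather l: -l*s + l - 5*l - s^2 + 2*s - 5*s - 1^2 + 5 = l*(-s - 4) - s^2 - 3*s + 4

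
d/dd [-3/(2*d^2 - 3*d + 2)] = 3*(4*d - 3)/(2*d^2 - 3*d + 2)^2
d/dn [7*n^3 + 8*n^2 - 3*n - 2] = 21*n^2 + 16*n - 3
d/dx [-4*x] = -4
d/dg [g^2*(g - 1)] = g*(3*g - 2)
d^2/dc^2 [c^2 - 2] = 2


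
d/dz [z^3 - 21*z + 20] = 3*z^2 - 21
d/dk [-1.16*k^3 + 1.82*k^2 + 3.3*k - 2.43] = -3.48*k^2 + 3.64*k + 3.3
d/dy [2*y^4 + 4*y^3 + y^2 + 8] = 2*y*(4*y^2 + 6*y + 1)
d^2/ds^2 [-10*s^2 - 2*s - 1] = -20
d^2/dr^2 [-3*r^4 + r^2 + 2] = 2 - 36*r^2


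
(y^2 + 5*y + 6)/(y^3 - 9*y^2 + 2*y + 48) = (y + 3)/(y^2 - 11*y + 24)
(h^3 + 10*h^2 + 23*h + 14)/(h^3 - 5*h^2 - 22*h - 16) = (h + 7)/(h - 8)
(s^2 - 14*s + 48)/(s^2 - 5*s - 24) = (s - 6)/(s + 3)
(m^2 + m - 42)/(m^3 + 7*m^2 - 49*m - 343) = (m - 6)/(m^2 - 49)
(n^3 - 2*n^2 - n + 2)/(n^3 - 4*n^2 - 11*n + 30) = (n^2 - 1)/(n^2 - 2*n - 15)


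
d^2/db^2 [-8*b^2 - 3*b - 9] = -16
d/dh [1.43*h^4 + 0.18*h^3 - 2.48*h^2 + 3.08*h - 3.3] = 5.72*h^3 + 0.54*h^2 - 4.96*h + 3.08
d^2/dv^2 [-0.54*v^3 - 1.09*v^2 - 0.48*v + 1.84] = -3.24*v - 2.18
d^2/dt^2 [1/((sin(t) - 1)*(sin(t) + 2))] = (-13*sin(t) + sin(3*t) + 7*cos(2*t)/2 - 19/2)/((sin(t) - 1)^2*(sin(t) + 2)^3)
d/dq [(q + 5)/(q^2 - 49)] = (q^2 - 2*q*(q + 5) - 49)/(q^2 - 49)^2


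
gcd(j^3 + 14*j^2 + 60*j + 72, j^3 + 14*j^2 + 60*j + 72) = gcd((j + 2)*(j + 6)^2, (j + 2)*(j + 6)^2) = j^3 + 14*j^2 + 60*j + 72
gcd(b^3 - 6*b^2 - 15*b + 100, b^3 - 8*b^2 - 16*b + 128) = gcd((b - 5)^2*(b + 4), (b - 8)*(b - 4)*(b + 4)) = b + 4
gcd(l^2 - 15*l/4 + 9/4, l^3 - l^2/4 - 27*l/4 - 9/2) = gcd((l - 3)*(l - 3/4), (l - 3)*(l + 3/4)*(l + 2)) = l - 3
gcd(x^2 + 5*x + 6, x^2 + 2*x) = x + 2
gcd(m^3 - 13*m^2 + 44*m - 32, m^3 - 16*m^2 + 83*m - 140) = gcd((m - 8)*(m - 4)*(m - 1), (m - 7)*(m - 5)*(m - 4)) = m - 4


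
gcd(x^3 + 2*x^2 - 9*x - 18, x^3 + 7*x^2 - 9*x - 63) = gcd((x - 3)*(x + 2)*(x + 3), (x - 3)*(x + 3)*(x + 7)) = x^2 - 9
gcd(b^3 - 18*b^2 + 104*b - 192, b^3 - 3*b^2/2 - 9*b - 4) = b - 4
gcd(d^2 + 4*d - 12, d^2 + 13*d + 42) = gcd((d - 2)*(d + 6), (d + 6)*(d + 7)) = d + 6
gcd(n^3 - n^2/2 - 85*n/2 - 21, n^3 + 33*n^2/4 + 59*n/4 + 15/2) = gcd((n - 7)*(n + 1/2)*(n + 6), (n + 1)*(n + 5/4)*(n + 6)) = n + 6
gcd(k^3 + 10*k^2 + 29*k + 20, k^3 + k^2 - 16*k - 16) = k^2 + 5*k + 4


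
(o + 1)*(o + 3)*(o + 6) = o^3 + 10*o^2 + 27*o + 18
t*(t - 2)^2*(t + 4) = t^4 - 12*t^2 + 16*t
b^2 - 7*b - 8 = (b - 8)*(b + 1)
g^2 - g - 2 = (g - 2)*(g + 1)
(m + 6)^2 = m^2 + 12*m + 36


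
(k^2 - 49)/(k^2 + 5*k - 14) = (k - 7)/(k - 2)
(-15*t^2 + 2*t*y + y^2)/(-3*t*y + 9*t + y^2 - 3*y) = (5*t + y)/(y - 3)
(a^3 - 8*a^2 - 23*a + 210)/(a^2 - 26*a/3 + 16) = 3*(a^2 - 2*a - 35)/(3*a - 8)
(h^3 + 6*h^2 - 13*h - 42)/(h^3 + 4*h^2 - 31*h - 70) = (h - 3)/(h - 5)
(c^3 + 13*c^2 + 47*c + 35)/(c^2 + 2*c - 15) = (c^2 + 8*c + 7)/(c - 3)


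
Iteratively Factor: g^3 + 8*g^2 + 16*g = (g + 4)*(g^2 + 4*g) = (g + 4)^2*(g)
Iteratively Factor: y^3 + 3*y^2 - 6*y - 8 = (y - 2)*(y^2 + 5*y + 4) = (y - 2)*(y + 4)*(y + 1)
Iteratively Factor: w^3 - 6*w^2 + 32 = (w - 4)*(w^2 - 2*w - 8) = (w - 4)^2*(w + 2)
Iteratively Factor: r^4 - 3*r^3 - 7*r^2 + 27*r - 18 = (r + 3)*(r^3 - 6*r^2 + 11*r - 6) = (r - 2)*(r + 3)*(r^2 - 4*r + 3) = (r - 2)*(r - 1)*(r + 3)*(r - 3)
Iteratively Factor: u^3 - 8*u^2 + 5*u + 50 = (u - 5)*(u^2 - 3*u - 10) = (u - 5)^2*(u + 2)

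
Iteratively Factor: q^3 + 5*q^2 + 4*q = (q + 1)*(q^2 + 4*q) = (q + 1)*(q + 4)*(q)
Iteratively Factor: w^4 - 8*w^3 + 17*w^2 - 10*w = (w - 1)*(w^3 - 7*w^2 + 10*w) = w*(w - 1)*(w^2 - 7*w + 10) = w*(w - 5)*(w - 1)*(w - 2)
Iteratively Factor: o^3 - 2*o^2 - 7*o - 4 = (o + 1)*(o^2 - 3*o - 4) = (o + 1)^2*(o - 4)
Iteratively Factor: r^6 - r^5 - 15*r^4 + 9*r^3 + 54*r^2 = (r - 3)*(r^5 + 2*r^4 - 9*r^3 - 18*r^2) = (r - 3)^2*(r^4 + 5*r^3 + 6*r^2) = r*(r - 3)^2*(r^3 + 5*r^2 + 6*r) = r*(r - 3)^2*(r + 2)*(r^2 + 3*r) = r*(r - 3)^2*(r + 2)*(r + 3)*(r)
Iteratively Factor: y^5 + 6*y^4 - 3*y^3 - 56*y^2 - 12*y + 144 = (y + 3)*(y^4 + 3*y^3 - 12*y^2 - 20*y + 48) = (y - 2)*(y + 3)*(y^3 + 5*y^2 - 2*y - 24) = (y - 2)*(y + 3)*(y + 4)*(y^2 + y - 6) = (y - 2)*(y + 3)^2*(y + 4)*(y - 2)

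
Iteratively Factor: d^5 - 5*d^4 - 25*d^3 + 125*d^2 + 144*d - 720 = (d + 3)*(d^4 - 8*d^3 - d^2 + 128*d - 240) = (d + 3)*(d + 4)*(d^3 - 12*d^2 + 47*d - 60) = (d - 4)*(d + 3)*(d + 4)*(d^2 - 8*d + 15) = (d - 5)*(d - 4)*(d + 3)*(d + 4)*(d - 3)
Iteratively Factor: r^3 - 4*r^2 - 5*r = (r)*(r^2 - 4*r - 5) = r*(r - 5)*(r + 1)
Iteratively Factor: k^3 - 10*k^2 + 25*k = (k - 5)*(k^2 - 5*k) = (k - 5)^2*(k)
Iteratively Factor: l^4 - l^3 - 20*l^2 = (l - 5)*(l^3 + 4*l^2) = l*(l - 5)*(l^2 + 4*l) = l*(l - 5)*(l + 4)*(l)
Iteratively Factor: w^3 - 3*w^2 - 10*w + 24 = (w + 3)*(w^2 - 6*w + 8) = (w - 4)*(w + 3)*(w - 2)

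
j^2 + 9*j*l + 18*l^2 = (j + 3*l)*(j + 6*l)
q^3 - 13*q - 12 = (q - 4)*(q + 1)*(q + 3)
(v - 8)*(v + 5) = v^2 - 3*v - 40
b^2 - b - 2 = (b - 2)*(b + 1)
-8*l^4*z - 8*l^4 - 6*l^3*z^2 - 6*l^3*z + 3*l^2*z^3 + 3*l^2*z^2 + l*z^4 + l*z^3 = (-2*l + z)*(l + z)*(4*l + z)*(l*z + l)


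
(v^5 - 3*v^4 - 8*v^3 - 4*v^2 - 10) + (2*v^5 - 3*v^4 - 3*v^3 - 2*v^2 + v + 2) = 3*v^5 - 6*v^4 - 11*v^3 - 6*v^2 + v - 8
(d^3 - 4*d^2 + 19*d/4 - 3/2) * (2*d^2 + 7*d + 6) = 2*d^5 - d^4 - 25*d^3/2 + 25*d^2/4 + 18*d - 9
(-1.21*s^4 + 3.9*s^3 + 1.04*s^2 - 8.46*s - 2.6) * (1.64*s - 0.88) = -1.9844*s^5 + 7.4608*s^4 - 1.7264*s^3 - 14.7896*s^2 + 3.1808*s + 2.288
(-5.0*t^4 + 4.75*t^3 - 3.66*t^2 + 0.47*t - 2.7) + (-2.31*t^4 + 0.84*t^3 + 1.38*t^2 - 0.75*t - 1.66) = -7.31*t^4 + 5.59*t^3 - 2.28*t^2 - 0.28*t - 4.36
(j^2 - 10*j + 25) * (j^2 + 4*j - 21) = j^4 - 6*j^3 - 36*j^2 + 310*j - 525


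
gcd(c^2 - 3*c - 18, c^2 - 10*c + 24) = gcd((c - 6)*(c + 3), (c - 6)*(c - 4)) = c - 6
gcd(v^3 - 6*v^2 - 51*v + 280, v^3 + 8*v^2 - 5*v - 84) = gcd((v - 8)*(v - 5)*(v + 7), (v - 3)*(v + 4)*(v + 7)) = v + 7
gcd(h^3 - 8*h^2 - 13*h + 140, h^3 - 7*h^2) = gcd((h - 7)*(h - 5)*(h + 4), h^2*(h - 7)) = h - 7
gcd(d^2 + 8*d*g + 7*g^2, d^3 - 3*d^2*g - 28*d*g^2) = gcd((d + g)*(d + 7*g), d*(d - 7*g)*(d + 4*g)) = 1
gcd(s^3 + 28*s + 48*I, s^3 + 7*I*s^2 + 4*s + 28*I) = s + 2*I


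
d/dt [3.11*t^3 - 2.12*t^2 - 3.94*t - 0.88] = 9.33*t^2 - 4.24*t - 3.94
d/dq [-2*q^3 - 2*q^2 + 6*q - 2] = -6*q^2 - 4*q + 6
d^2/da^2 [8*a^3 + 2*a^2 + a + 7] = 48*a + 4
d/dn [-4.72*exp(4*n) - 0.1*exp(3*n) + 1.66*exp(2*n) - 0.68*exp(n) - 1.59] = (-18.88*exp(3*n) - 0.3*exp(2*n) + 3.32*exp(n) - 0.68)*exp(n)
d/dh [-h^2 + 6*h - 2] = 6 - 2*h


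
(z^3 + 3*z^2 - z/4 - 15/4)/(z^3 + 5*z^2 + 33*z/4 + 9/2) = (2*z^2 + 3*z - 5)/(2*z^2 + 7*z + 6)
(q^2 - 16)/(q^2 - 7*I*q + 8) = (q^2 - 16)/(q^2 - 7*I*q + 8)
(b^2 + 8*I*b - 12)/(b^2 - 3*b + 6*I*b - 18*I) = (b + 2*I)/(b - 3)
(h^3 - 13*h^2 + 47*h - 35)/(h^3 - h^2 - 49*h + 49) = (h - 5)/(h + 7)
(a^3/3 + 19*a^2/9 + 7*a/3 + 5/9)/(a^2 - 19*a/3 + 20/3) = (3*a^3 + 19*a^2 + 21*a + 5)/(3*(3*a^2 - 19*a + 20))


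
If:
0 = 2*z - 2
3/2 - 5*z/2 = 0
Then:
No Solution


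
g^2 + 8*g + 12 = (g + 2)*(g + 6)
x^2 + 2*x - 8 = (x - 2)*(x + 4)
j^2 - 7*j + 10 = (j - 5)*(j - 2)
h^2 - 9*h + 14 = (h - 7)*(h - 2)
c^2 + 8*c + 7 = (c + 1)*(c + 7)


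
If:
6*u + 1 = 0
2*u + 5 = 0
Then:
No Solution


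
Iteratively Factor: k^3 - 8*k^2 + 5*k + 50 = (k - 5)*(k^2 - 3*k - 10) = (k - 5)*(k + 2)*(k - 5)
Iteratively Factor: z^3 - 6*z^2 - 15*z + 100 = (z - 5)*(z^2 - z - 20) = (z - 5)^2*(z + 4)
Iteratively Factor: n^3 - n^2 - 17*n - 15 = (n + 1)*(n^2 - 2*n - 15) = (n + 1)*(n + 3)*(n - 5)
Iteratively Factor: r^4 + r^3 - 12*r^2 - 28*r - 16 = (r - 4)*(r^3 + 5*r^2 + 8*r + 4) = (r - 4)*(r + 2)*(r^2 + 3*r + 2) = (r - 4)*(r + 2)^2*(r + 1)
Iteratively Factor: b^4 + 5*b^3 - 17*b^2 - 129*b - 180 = (b + 4)*(b^3 + b^2 - 21*b - 45) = (b + 3)*(b + 4)*(b^2 - 2*b - 15) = (b - 5)*(b + 3)*(b + 4)*(b + 3)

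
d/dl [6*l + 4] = 6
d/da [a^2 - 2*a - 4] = 2*a - 2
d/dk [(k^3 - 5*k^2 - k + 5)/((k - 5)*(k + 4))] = (k^2 + 8*k + 1)/(k^2 + 8*k + 16)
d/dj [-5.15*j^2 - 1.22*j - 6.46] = -10.3*j - 1.22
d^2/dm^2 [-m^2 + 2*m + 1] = -2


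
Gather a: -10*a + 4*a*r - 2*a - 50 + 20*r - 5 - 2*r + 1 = a*(4*r - 12) + 18*r - 54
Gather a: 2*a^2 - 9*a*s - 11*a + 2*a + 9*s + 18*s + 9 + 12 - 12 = 2*a^2 + a*(-9*s - 9) + 27*s + 9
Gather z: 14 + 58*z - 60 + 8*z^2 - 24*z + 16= 8*z^2 + 34*z - 30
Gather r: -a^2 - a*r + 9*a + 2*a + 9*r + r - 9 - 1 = -a^2 + 11*a + r*(10 - a) - 10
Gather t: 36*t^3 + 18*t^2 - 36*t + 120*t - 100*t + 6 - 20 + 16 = 36*t^3 + 18*t^2 - 16*t + 2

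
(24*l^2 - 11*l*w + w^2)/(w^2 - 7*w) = (24*l^2 - 11*l*w + w^2)/(w*(w - 7))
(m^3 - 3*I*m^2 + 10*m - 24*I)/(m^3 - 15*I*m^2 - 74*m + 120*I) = (m^2 + I*m + 6)/(m^2 - 11*I*m - 30)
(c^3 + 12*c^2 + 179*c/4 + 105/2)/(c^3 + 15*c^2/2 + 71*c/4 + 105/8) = 2*(c + 6)/(2*c + 3)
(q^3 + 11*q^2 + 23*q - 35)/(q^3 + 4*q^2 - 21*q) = (q^2 + 4*q - 5)/(q*(q - 3))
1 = 1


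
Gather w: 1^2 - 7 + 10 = 4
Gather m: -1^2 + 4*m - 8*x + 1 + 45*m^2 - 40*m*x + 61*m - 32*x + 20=45*m^2 + m*(65 - 40*x) - 40*x + 20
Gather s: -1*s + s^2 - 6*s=s^2 - 7*s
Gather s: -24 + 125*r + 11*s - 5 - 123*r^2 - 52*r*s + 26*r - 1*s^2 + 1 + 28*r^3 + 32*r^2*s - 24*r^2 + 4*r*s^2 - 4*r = 28*r^3 - 147*r^2 + 147*r + s^2*(4*r - 1) + s*(32*r^2 - 52*r + 11) - 28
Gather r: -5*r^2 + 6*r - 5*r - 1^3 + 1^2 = -5*r^2 + r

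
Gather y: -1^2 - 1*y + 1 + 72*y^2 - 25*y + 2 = 72*y^2 - 26*y + 2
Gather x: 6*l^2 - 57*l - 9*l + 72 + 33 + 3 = 6*l^2 - 66*l + 108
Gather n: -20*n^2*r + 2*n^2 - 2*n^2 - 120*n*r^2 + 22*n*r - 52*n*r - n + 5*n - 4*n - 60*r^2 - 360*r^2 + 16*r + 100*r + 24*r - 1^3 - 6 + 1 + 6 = -20*n^2*r + n*(-120*r^2 - 30*r) - 420*r^2 + 140*r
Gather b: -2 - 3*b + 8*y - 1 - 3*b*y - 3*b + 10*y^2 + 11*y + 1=b*(-3*y - 6) + 10*y^2 + 19*y - 2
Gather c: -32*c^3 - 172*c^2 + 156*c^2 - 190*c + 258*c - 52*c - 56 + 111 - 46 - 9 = -32*c^3 - 16*c^2 + 16*c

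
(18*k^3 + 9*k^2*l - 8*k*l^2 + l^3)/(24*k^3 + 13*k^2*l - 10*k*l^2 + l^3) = (6*k - l)/(8*k - l)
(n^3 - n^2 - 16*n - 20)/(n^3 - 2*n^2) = (n^3 - n^2 - 16*n - 20)/(n^2*(n - 2))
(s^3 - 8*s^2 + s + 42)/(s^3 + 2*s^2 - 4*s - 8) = (s^2 - 10*s + 21)/(s^2 - 4)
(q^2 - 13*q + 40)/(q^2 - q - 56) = (q - 5)/(q + 7)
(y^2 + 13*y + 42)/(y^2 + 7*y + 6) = (y + 7)/(y + 1)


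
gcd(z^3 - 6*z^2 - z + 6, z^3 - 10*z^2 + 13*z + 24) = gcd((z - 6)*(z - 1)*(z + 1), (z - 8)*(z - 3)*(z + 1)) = z + 1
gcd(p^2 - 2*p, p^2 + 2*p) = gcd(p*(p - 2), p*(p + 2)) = p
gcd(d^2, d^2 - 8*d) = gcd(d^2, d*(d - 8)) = d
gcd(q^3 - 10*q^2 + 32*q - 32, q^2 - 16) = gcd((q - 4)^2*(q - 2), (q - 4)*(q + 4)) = q - 4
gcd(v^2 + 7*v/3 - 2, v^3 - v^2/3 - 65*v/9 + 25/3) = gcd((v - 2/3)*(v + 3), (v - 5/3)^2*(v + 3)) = v + 3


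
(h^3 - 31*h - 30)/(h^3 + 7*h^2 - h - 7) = (h^2 - h - 30)/(h^2 + 6*h - 7)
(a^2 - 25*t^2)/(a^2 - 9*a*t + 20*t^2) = (-a - 5*t)/(-a + 4*t)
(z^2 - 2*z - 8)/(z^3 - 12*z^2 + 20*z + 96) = (z - 4)/(z^2 - 14*z + 48)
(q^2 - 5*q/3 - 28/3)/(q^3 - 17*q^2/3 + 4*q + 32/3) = (3*q + 7)/(3*q^2 - 5*q - 8)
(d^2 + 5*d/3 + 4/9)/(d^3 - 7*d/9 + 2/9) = (9*d^2 + 15*d + 4)/(9*d^3 - 7*d + 2)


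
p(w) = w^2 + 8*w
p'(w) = 2*w + 8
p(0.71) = 6.18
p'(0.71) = 9.42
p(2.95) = 32.30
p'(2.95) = 13.90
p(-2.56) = -13.93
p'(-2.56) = 2.88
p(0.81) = 7.14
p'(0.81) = 9.62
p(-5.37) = -14.12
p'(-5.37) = -2.74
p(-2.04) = -12.16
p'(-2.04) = 3.92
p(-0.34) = -2.60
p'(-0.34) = 7.32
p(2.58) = 27.30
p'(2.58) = 13.16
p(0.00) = 0.00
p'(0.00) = 8.00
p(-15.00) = 105.00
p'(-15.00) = -22.00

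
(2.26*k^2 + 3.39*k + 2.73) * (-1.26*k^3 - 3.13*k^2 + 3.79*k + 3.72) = -2.8476*k^5 - 11.3452*k^4 - 5.4851*k^3 + 12.7104*k^2 + 22.9575*k + 10.1556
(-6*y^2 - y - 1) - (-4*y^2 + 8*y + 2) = -2*y^2 - 9*y - 3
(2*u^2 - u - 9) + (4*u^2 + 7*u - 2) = 6*u^2 + 6*u - 11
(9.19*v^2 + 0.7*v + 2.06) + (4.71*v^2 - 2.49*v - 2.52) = 13.9*v^2 - 1.79*v - 0.46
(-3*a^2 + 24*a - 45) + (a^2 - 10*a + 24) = -2*a^2 + 14*a - 21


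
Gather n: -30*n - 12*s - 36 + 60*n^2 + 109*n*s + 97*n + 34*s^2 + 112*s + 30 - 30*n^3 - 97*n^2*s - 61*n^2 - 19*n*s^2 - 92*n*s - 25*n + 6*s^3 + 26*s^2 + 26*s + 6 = -30*n^3 + n^2*(-97*s - 1) + n*(-19*s^2 + 17*s + 42) + 6*s^3 + 60*s^2 + 126*s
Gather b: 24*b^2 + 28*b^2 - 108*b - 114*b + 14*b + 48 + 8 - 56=52*b^2 - 208*b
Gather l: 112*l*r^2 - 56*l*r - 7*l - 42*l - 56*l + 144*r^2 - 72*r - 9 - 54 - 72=l*(112*r^2 - 56*r - 105) + 144*r^2 - 72*r - 135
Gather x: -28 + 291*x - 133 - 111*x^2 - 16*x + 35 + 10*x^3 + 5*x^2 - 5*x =10*x^3 - 106*x^2 + 270*x - 126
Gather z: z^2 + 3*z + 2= z^2 + 3*z + 2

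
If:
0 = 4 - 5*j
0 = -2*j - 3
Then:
No Solution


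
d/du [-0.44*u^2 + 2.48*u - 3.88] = 2.48 - 0.88*u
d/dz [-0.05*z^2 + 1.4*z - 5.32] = 1.4 - 0.1*z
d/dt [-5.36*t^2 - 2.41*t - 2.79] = -10.72*t - 2.41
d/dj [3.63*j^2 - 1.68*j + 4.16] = 7.26*j - 1.68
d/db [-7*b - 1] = -7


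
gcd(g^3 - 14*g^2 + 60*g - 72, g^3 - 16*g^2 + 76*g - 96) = g^2 - 8*g + 12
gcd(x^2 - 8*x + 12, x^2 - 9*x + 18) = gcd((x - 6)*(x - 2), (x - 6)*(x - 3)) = x - 6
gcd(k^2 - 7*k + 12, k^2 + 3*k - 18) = k - 3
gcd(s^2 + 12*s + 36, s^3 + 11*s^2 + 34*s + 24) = s + 6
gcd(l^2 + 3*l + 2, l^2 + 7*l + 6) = l + 1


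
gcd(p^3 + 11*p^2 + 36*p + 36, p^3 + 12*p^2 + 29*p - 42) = p + 6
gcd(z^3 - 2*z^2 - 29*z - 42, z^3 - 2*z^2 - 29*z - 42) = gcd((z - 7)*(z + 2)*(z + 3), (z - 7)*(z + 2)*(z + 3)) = z^3 - 2*z^2 - 29*z - 42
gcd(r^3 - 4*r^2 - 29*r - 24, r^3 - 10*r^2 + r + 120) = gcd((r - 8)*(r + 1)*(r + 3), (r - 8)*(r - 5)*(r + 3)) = r^2 - 5*r - 24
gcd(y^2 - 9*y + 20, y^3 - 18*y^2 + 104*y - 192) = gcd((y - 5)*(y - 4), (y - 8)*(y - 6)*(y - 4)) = y - 4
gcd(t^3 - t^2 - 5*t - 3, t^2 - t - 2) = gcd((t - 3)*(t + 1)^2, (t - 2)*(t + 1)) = t + 1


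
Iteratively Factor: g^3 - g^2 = (g - 1)*(g^2) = g*(g - 1)*(g)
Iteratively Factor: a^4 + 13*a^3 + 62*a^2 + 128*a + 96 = (a + 4)*(a^3 + 9*a^2 + 26*a + 24) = (a + 4)^2*(a^2 + 5*a + 6) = (a + 3)*(a + 4)^2*(a + 2)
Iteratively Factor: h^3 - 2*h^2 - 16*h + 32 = (h - 4)*(h^2 + 2*h - 8) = (h - 4)*(h - 2)*(h + 4)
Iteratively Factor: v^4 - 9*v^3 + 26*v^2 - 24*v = (v - 4)*(v^3 - 5*v^2 + 6*v) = (v - 4)*(v - 2)*(v^2 - 3*v) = v*(v - 4)*(v - 2)*(v - 3)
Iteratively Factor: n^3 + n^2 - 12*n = (n)*(n^2 + n - 12) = n*(n - 3)*(n + 4)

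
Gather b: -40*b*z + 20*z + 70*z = -40*b*z + 90*z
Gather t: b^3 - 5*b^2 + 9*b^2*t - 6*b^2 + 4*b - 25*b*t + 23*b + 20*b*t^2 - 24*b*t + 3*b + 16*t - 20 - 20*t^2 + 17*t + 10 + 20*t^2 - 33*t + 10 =b^3 - 11*b^2 + 20*b*t^2 + 30*b + t*(9*b^2 - 49*b)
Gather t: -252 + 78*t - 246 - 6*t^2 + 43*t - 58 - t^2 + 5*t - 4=-7*t^2 + 126*t - 560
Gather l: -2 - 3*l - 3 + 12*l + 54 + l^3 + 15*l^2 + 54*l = l^3 + 15*l^2 + 63*l + 49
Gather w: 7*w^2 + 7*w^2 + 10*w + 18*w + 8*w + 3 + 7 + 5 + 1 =14*w^2 + 36*w + 16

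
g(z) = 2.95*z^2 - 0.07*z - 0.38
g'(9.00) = 53.03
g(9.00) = 237.94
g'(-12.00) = -70.87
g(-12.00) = 425.26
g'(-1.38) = -8.21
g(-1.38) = 5.33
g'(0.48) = 2.76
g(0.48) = 0.27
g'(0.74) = 4.30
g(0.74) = 1.18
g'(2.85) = 16.74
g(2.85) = 23.38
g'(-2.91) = -17.24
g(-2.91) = 24.80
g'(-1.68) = -9.98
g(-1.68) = 8.06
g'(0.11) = 0.58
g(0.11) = -0.35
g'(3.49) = 20.52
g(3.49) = 35.31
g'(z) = 5.9*z - 0.07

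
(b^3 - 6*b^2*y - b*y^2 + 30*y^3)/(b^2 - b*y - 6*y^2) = b - 5*y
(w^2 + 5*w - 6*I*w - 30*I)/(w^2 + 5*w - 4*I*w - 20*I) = (w - 6*I)/(w - 4*I)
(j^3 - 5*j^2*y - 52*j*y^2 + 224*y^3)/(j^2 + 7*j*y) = j - 12*y + 32*y^2/j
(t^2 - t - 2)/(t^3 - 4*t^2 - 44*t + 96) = (t + 1)/(t^2 - 2*t - 48)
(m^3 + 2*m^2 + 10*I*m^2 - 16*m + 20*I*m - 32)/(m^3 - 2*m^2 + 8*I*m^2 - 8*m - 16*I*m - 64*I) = (m + 2*I)/(m - 4)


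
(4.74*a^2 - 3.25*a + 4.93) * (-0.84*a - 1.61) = -3.9816*a^3 - 4.9014*a^2 + 1.0913*a - 7.9373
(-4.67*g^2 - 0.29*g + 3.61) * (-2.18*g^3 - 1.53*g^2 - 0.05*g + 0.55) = 10.1806*g^5 + 7.7773*g^4 - 7.1926*g^3 - 8.0773*g^2 - 0.34*g + 1.9855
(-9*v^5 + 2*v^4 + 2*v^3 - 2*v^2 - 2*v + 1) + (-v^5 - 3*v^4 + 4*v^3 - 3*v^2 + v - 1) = -10*v^5 - v^4 + 6*v^3 - 5*v^2 - v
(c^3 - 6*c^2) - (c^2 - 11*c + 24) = c^3 - 7*c^2 + 11*c - 24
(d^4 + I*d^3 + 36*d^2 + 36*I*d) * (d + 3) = d^5 + 3*d^4 + I*d^4 + 36*d^3 + 3*I*d^3 + 108*d^2 + 36*I*d^2 + 108*I*d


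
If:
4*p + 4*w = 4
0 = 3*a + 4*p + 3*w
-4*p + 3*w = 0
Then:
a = -8/7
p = 3/7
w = 4/7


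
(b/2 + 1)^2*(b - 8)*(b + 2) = b^4/4 - b^3/2 - 9*b^2 - 22*b - 16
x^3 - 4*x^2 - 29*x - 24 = (x - 8)*(x + 1)*(x + 3)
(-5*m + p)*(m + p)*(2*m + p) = -10*m^3 - 13*m^2*p - 2*m*p^2 + p^3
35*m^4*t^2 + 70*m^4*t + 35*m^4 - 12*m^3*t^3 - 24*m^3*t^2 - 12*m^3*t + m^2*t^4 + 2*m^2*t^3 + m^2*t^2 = (-7*m + t)*(-5*m + t)*(m*t + m)^2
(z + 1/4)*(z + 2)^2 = z^3 + 17*z^2/4 + 5*z + 1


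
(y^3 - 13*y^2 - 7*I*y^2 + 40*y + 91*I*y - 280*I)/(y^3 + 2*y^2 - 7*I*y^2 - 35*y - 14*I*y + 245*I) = (y - 8)/(y + 7)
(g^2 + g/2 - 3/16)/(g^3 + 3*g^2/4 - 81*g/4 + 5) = (g + 3/4)/(g^2 + g - 20)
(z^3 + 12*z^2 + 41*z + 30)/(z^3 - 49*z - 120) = (z^2 + 7*z + 6)/(z^2 - 5*z - 24)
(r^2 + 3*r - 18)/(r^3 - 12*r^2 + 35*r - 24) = (r + 6)/(r^2 - 9*r + 8)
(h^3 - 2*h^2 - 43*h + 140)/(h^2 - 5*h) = h + 3 - 28/h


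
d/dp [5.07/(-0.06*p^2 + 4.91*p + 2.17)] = (0.6084*p - 24.8937)/(-0.06*p^2 + 4.91*p + 2.17)^2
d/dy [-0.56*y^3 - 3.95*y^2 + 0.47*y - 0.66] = -1.68*y^2 - 7.9*y + 0.47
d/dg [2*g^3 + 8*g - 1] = 6*g^2 + 8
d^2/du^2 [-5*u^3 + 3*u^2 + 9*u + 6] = 6 - 30*u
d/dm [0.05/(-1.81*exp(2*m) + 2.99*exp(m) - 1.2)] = (0.181*exp(m) - 0.1495)*exp(m)/(1.81*exp(2*m) - 2.99*exp(m) + 1.2)^2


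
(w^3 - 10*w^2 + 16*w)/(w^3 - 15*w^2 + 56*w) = (w - 2)/(w - 7)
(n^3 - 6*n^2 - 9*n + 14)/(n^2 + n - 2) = n - 7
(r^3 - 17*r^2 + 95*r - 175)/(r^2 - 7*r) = r - 10 + 25/r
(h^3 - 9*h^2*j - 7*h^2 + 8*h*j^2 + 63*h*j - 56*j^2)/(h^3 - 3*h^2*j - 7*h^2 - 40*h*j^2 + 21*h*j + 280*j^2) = (h - j)/(h + 5*j)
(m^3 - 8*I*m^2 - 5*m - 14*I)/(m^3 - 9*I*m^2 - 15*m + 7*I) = (m^2 - I*m + 2)/(m^2 - 2*I*m - 1)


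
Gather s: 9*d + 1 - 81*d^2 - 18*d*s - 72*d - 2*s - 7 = -81*d^2 - 63*d + s*(-18*d - 2) - 6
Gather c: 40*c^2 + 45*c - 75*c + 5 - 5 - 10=40*c^2 - 30*c - 10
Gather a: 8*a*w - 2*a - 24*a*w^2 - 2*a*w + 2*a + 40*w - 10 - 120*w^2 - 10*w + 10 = a*(-24*w^2 + 6*w) - 120*w^2 + 30*w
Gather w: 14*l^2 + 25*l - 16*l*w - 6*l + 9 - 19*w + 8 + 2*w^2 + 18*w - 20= 14*l^2 + 19*l + 2*w^2 + w*(-16*l - 1) - 3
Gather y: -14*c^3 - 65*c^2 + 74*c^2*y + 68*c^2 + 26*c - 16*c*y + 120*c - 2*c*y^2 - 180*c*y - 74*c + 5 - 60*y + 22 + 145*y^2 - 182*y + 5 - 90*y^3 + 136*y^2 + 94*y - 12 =-14*c^3 + 3*c^2 + 72*c - 90*y^3 + y^2*(281 - 2*c) + y*(74*c^2 - 196*c - 148) + 20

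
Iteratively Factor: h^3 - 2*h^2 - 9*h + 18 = (h - 3)*(h^2 + h - 6) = (h - 3)*(h + 3)*(h - 2)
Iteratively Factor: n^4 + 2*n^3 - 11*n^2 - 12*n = (n + 1)*(n^3 + n^2 - 12*n) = (n - 3)*(n + 1)*(n^2 + 4*n) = (n - 3)*(n + 1)*(n + 4)*(n)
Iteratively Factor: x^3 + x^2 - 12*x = (x - 3)*(x^2 + 4*x) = x*(x - 3)*(x + 4)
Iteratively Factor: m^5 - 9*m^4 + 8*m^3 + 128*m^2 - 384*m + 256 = (m - 1)*(m^4 - 8*m^3 + 128*m - 256) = (m - 4)*(m - 1)*(m^3 - 4*m^2 - 16*m + 64) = (m - 4)^2*(m - 1)*(m^2 - 16) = (m - 4)^3*(m - 1)*(m + 4)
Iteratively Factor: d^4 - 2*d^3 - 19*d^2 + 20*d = (d)*(d^3 - 2*d^2 - 19*d + 20) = d*(d - 1)*(d^2 - d - 20) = d*(d - 1)*(d + 4)*(d - 5)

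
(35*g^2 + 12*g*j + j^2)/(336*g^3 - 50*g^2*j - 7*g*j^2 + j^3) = (5*g + j)/(48*g^2 - 14*g*j + j^2)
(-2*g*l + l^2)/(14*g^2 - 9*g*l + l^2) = -l/(7*g - l)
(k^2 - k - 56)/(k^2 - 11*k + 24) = (k + 7)/(k - 3)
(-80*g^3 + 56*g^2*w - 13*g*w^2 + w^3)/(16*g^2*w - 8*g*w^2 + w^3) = (-5*g + w)/w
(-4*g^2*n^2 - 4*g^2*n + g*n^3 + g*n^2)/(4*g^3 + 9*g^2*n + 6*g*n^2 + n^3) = g*n*(-4*g*n - 4*g + n^2 + n)/(4*g^3 + 9*g^2*n + 6*g*n^2 + n^3)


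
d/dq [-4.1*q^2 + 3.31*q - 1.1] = 3.31 - 8.2*q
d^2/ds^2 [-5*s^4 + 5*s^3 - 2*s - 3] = 30*s*(1 - 2*s)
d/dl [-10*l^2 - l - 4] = -20*l - 1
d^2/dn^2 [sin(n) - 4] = -sin(n)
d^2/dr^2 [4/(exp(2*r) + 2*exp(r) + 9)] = 8*(4*(exp(r) + 1)^2*exp(r) - (2*exp(r) + 1)*(exp(2*r) + 2*exp(r) + 9))*exp(r)/(exp(2*r) + 2*exp(r) + 9)^3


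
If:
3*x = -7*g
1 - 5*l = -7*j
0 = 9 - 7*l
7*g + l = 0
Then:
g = -9/49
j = 38/49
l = 9/7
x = 3/7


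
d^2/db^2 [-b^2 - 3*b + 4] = -2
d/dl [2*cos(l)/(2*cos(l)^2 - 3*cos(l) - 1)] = 2*(cos(2*l) + 2)*sin(l)/(3*cos(l) - cos(2*l))^2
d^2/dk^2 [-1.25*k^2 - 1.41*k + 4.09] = -2.50000000000000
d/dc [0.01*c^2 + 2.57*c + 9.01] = 0.02*c + 2.57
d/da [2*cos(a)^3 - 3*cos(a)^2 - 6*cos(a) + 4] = 6*(sin(a)^2 + cos(a))*sin(a)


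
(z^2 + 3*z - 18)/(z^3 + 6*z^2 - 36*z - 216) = (z - 3)/(z^2 - 36)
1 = 1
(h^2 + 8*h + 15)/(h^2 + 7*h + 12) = (h + 5)/(h + 4)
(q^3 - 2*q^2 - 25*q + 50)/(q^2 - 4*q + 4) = (q^2 - 25)/(q - 2)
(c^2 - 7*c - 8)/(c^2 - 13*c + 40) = (c + 1)/(c - 5)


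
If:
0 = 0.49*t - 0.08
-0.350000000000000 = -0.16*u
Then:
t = 0.16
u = 2.19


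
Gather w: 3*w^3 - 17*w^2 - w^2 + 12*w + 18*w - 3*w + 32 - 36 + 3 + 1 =3*w^3 - 18*w^2 + 27*w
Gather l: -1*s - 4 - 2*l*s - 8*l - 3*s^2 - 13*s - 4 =l*(-2*s - 8) - 3*s^2 - 14*s - 8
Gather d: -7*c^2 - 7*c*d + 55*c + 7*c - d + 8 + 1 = -7*c^2 + 62*c + d*(-7*c - 1) + 9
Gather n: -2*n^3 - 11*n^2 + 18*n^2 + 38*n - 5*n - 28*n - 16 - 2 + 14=-2*n^3 + 7*n^2 + 5*n - 4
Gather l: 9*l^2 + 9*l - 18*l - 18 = 9*l^2 - 9*l - 18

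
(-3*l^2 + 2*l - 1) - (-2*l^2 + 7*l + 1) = -l^2 - 5*l - 2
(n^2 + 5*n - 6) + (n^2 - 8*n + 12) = 2*n^2 - 3*n + 6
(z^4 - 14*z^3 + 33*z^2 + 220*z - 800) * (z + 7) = z^5 - 7*z^4 - 65*z^3 + 451*z^2 + 740*z - 5600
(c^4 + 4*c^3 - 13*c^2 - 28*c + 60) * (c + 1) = c^5 + 5*c^4 - 9*c^3 - 41*c^2 + 32*c + 60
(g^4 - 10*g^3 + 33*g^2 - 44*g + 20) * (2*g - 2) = 2*g^5 - 22*g^4 + 86*g^3 - 154*g^2 + 128*g - 40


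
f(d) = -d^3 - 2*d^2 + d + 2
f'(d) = -3*d^2 - 4*d + 1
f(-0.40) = 1.34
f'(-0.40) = 2.12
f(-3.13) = 9.94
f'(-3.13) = -15.87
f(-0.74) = 0.57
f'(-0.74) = 2.32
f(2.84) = -34.20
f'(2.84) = -34.56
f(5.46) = -214.93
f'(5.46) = -110.27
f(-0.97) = 0.06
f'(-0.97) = 2.06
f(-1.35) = -0.53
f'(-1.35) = 0.93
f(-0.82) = 0.39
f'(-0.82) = 2.26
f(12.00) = -2002.00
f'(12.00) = -479.00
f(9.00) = -880.00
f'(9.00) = -278.00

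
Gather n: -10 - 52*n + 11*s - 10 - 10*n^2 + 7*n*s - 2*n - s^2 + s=-10*n^2 + n*(7*s - 54) - s^2 + 12*s - 20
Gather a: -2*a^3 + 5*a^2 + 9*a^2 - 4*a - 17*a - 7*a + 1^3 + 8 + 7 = -2*a^3 + 14*a^2 - 28*a + 16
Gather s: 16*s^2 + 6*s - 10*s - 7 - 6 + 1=16*s^2 - 4*s - 12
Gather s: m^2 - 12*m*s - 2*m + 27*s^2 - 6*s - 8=m^2 - 2*m + 27*s^2 + s*(-12*m - 6) - 8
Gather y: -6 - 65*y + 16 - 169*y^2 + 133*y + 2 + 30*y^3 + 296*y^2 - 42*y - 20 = 30*y^3 + 127*y^2 + 26*y - 8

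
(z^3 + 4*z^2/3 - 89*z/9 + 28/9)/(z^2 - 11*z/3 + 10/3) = (9*z^3 + 12*z^2 - 89*z + 28)/(3*(3*z^2 - 11*z + 10))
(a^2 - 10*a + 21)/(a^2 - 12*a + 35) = (a - 3)/(a - 5)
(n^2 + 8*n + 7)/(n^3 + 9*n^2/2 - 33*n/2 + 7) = 2*(n + 1)/(2*n^2 - 5*n + 2)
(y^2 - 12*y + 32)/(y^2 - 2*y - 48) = (y - 4)/(y + 6)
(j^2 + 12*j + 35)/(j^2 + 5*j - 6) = (j^2 + 12*j + 35)/(j^2 + 5*j - 6)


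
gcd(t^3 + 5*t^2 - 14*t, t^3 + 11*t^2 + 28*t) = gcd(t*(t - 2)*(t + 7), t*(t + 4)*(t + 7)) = t^2 + 7*t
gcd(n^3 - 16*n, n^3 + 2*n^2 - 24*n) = n^2 - 4*n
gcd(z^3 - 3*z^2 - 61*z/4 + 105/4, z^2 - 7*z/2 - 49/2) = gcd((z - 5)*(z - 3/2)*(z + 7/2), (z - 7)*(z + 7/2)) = z + 7/2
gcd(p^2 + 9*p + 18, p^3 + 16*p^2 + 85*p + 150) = p + 6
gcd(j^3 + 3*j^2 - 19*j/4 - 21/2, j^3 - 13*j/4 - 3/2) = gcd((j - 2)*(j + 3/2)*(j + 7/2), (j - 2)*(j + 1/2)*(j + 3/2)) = j^2 - j/2 - 3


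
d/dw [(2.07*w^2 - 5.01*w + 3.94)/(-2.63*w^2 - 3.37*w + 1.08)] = (-20.1522*w^2 + 25.1956*w + 7.867)/(6.9169*w^4 + 17.7262*w^3 + 5.6761*w^2 - 7.2792*w + 1.1664)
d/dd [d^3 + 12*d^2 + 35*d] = 3*d^2 + 24*d + 35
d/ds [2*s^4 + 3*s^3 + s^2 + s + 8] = 8*s^3 + 9*s^2 + 2*s + 1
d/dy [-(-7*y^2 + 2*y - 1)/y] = 7 - 1/y^2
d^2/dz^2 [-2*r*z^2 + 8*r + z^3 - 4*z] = -4*r + 6*z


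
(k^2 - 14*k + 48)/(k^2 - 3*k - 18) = (k - 8)/(k + 3)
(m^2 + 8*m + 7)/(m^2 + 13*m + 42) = (m + 1)/(m + 6)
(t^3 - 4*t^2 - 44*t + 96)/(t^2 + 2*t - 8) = (t^2 - 2*t - 48)/(t + 4)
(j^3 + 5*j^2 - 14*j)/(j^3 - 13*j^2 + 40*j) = (j^2 + 5*j - 14)/(j^2 - 13*j + 40)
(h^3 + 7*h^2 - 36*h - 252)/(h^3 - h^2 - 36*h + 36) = (h + 7)/(h - 1)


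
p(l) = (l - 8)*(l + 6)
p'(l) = 2*l - 2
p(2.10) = -47.79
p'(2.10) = 2.20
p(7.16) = -11.05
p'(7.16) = 12.32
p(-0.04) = -47.92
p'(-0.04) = -2.08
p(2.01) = -47.98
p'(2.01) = 2.02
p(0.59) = -48.83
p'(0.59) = -0.82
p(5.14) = -31.86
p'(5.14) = 8.28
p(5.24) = -31.02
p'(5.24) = 8.48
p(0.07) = -48.14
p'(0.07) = -1.86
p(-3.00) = -33.00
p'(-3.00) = -8.00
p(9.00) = 15.00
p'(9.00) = 16.00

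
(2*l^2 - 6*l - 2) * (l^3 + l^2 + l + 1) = 2*l^5 - 4*l^4 - 6*l^3 - 6*l^2 - 8*l - 2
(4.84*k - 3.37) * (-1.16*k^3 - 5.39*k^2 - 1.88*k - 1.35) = -5.6144*k^4 - 22.1784*k^3 + 9.0651*k^2 - 0.1984*k + 4.5495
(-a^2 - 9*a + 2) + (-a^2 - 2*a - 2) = -2*a^2 - 11*a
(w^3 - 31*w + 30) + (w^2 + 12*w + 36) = w^3 + w^2 - 19*w + 66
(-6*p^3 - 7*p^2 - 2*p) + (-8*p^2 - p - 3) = -6*p^3 - 15*p^2 - 3*p - 3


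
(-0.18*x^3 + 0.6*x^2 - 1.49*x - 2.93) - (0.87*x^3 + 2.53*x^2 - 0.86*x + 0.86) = -1.05*x^3 - 1.93*x^2 - 0.63*x - 3.79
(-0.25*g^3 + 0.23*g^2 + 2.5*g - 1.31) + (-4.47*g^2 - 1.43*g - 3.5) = -0.25*g^3 - 4.24*g^2 + 1.07*g - 4.81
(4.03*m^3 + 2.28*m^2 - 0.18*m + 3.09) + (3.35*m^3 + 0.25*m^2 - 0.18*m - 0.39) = 7.38*m^3 + 2.53*m^2 - 0.36*m + 2.7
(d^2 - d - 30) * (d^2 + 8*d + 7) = d^4 + 7*d^3 - 31*d^2 - 247*d - 210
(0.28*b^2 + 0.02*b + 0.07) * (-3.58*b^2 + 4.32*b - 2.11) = -1.0024*b^4 + 1.138*b^3 - 0.755*b^2 + 0.2602*b - 0.1477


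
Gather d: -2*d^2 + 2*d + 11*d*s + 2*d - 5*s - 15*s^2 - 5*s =-2*d^2 + d*(11*s + 4) - 15*s^2 - 10*s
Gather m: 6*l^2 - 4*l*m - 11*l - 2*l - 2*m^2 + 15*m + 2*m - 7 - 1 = 6*l^2 - 13*l - 2*m^2 + m*(17 - 4*l) - 8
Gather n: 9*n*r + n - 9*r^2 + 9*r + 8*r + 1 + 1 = n*(9*r + 1) - 9*r^2 + 17*r + 2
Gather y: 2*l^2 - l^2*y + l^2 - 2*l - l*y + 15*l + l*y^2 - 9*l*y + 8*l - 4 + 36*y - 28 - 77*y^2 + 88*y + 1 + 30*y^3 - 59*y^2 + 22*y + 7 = 3*l^2 + 21*l + 30*y^3 + y^2*(l - 136) + y*(-l^2 - 10*l + 146) - 24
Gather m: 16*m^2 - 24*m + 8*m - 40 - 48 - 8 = 16*m^2 - 16*m - 96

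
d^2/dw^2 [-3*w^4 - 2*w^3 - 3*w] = 12*w*(-3*w - 1)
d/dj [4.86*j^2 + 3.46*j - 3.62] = 9.72*j + 3.46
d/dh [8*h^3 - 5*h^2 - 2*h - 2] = 24*h^2 - 10*h - 2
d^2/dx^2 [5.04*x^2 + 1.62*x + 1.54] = 10.0800000000000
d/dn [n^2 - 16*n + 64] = 2*n - 16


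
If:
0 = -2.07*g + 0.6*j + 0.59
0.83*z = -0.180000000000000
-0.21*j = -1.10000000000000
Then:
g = 1.80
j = 5.24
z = -0.22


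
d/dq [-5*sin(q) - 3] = -5*cos(q)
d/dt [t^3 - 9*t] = 3*t^2 - 9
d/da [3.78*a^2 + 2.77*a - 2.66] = 7.56*a + 2.77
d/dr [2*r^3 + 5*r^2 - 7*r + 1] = 6*r^2 + 10*r - 7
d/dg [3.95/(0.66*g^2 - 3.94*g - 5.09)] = (15.563 - 5.214*g)/(-0.66*g^2 + 3.94*g + 5.09)^2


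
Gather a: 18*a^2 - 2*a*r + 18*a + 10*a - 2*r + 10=18*a^2 + a*(28 - 2*r) - 2*r + 10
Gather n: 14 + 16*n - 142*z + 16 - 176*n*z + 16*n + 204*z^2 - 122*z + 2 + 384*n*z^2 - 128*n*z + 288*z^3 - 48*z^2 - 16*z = n*(384*z^2 - 304*z + 32) + 288*z^3 + 156*z^2 - 280*z + 32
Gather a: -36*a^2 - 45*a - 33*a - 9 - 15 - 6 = -36*a^2 - 78*a - 30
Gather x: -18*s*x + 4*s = -18*s*x + 4*s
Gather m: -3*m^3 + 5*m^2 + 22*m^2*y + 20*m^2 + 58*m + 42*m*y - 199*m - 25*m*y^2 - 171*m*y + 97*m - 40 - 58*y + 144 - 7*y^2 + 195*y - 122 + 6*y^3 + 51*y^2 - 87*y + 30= -3*m^3 + m^2*(22*y + 25) + m*(-25*y^2 - 129*y - 44) + 6*y^3 + 44*y^2 + 50*y + 12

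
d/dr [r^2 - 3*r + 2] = 2*r - 3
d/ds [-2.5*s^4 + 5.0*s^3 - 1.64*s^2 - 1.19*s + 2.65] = -10.0*s^3 + 15.0*s^2 - 3.28*s - 1.19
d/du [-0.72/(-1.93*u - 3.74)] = -1.3896/(1.93*u + 3.74)^2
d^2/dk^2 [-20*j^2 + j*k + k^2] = 2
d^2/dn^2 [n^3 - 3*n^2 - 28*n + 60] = 6*n - 6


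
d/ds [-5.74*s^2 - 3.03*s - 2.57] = -11.48*s - 3.03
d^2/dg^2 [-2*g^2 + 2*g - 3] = -4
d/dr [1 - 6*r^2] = -12*r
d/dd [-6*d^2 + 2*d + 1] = 2 - 12*d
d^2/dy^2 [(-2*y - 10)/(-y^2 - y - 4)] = 4*(-3*(y + 2)*(y^2 + y + 4) + (y + 5)*(2*y + 1)^2)/(y^2 + y + 4)^3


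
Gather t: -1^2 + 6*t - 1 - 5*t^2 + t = -5*t^2 + 7*t - 2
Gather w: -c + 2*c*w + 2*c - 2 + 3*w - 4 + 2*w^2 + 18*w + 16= c + 2*w^2 + w*(2*c + 21) + 10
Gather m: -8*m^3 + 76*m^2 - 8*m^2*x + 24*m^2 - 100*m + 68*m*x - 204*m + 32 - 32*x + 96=-8*m^3 + m^2*(100 - 8*x) + m*(68*x - 304) - 32*x + 128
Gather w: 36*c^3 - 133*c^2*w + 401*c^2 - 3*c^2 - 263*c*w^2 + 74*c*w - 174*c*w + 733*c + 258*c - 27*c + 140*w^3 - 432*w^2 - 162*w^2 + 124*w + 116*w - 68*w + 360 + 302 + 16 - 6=36*c^3 + 398*c^2 + 964*c + 140*w^3 + w^2*(-263*c - 594) + w*(-133*c^2 - 100*c + 172) + 672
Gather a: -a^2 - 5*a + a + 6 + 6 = -a^2 - 4*a + 12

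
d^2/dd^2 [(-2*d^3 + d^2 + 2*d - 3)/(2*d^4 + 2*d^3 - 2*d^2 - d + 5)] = 4*(-4*d^9 + 6*d^8 + 18*d^7 - 42*d^6 + 30*d^5 + 15*d^4 - 87*d^3 + 51*d^2 - 9*d + 1)/(8*d^12 + 24*d^11 - 52*d^9 + 36*d^8 + 156*d^7 - 38*d^6 - 186*d^5 + 144*d^4 + 209*d^3 - 135*d^2 - 75*d + 125)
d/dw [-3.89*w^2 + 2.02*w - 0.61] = 2.02 - 7.78*w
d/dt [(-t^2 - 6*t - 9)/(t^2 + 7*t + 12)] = -1/(t^2 + 8*t + 16)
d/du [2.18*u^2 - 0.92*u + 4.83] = 4.36*u - 0.92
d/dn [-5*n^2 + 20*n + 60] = 20 - 10*n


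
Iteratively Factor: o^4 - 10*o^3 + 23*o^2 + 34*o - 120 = (o - 3)*(o^3 - 7*o^2 + 2*o + 40) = (o - 4)*(o - 3)*(o^2 - 3*o - 10) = (o - 4)*(o - 3)*(o + 2)*(o - 5)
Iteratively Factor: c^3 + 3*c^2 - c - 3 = (c - 1)*(c^2 + 4*c + 3) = (c - 1)*(c + 3)*(c + 1)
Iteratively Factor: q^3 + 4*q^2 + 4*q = (q + 2)*(q^2 + 2*q) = (q + 2)^2*(q)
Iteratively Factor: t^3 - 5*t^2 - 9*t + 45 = (t + 3)*(t^2 - 8*t + 15) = (t - 3)*(t + 3)*(t - 5)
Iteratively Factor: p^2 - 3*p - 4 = (p - 4)*(p + 1)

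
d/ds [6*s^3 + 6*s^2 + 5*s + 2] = 18*s^2 + 12*s + 5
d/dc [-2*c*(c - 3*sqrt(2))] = -4*c + 6*sqrt(2)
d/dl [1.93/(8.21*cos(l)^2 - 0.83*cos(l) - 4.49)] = (31.6906*cos(l) - 1.6019)*sin(l)/(-8.21*cos(l)^2 + 0.83*cos(l) + 4.49)^2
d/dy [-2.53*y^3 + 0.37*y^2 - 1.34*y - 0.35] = -7.59*y^2 + 0.74*y - 1.34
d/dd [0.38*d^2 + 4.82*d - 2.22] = 0.76*d + 4.82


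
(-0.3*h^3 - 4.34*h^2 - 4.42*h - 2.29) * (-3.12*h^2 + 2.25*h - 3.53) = 0.936*h^5 + 12.8658*h^4 + 5.0844*h^3 + 12.52*h^2 + 10.4501*h + 8.0837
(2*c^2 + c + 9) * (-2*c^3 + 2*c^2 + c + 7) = -4*c^5 + 2*c^4 - 14*c^3 + 33*c^2 + 16*c + 63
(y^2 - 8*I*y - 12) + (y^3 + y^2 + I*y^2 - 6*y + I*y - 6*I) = y^3 + 2*y^2 + I*y^2 - 6*y - 7*I*y - 12 - 6*I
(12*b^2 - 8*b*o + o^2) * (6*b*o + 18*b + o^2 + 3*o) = 72*b^3*o + 216*b^3 - 36*b^2*o^2 - 108*b^2*o - 2*b*o^3 - 6*b*o^2 + o^4 + 3*o^3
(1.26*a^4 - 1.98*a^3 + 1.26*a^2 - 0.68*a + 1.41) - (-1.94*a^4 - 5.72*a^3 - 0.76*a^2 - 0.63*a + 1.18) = 3.2*a^4 + 3.74*a^3 + 2.02*a^2 - 0.05*a + 0.23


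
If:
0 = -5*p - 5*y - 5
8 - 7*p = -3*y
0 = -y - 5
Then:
No Solution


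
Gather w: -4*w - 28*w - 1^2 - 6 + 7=-32*w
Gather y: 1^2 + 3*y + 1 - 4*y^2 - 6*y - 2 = -4*y^2 - 3*y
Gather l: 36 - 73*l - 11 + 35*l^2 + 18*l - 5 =35*l^2 - 55*l + 20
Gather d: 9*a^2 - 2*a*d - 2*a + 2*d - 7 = 9*a^2 - 2*a + d*(2 - 2*a) - 7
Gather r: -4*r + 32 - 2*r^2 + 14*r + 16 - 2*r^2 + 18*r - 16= -4*r^2 + 28*r + 32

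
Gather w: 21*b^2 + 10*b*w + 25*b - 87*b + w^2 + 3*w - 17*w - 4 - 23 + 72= 21*b^2 - 62*b + w^2 + w*(10*b - 14) + 45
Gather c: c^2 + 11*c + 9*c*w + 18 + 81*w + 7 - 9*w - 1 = c^2 + c*(9*w + 11) + 72*w + 24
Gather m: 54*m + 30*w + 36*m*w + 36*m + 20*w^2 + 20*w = m*(36*w + 90) + 20*w^2 + 50*w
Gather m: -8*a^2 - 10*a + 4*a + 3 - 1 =-8*a^2 - 6*a + 2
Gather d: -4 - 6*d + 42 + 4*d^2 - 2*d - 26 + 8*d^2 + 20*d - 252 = 12*d^2 + 12*d - 240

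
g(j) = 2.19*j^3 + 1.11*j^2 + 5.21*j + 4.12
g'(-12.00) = 924.65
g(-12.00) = -3682.88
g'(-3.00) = 57.68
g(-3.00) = -60.65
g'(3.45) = 91.07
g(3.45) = 125.24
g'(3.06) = 73.52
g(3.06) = 93.21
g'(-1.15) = 11.35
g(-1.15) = -3.73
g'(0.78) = 10.94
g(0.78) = 9.90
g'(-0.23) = 5.05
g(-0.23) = 2.95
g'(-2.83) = 51.55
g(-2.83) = -51.37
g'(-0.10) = 5.05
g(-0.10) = 3.61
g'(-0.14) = 5.03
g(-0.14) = 3.41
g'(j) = 6.57*j^2 + 2.22*j + 5.21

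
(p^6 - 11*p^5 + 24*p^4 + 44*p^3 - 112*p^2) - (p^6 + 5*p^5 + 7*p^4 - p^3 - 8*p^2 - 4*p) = -16*p^5 + 17*p^4 + 45*p^3 - 104*p^2 + 4*p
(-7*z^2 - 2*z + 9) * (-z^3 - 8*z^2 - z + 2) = 7*z^5 + 58*z^4 + 14*z^3 - 84*z^2 - 13*z + 18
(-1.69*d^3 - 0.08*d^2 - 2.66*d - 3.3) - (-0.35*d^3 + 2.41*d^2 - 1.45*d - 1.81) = -1.34*d^3 - 2.49*d^2 - 1.21*d - 1.49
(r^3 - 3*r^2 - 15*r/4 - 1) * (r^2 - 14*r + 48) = r^5 - 17*r^4 + 345*r^3/4 - 185*r^2/2 - 166*r - 48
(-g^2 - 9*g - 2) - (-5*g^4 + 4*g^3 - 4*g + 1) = 5*g^4 - 4*g^3 - g^2 - 5*g - 3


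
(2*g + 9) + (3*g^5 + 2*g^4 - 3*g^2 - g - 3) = 3*g^5 + 2*g^4 - 3*g^2 + g + 6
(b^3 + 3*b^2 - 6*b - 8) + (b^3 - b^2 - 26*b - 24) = 2*b^3 + 2*b^2 - 32*b - 32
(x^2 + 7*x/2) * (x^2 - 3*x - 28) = x^4 + x^3/2 - 77*x^2/2 - 98*x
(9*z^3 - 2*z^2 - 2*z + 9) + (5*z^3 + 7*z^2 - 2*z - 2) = 14*z^3 + 5*z^2 - 4*z + 7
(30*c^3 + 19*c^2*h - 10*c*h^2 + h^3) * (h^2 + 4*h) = 30*c^3*h^2 + 120*c^3*h + 19*c^2*h^3 + 76*c^2*h^2 - 10*c*h^4 - 40*c*h^3 + h^5 + 4*h^4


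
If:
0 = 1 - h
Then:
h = 1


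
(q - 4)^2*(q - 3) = q^3 - 11*q^2 + 40*q - 48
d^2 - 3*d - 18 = (d - 6)*(d + 3)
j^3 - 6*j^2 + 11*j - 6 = (j - 3)*(j - 2)*(j - 1)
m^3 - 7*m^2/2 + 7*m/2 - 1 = (m - 2)*(m - 1)*(m - 1/2)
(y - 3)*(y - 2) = y^2 - 5*y + 6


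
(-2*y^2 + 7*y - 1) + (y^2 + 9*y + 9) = -y^2 + 16*y + 8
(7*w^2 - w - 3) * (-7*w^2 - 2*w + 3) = -49*w^4 - 7*w^3 + 44*w^2 + 3*w - 9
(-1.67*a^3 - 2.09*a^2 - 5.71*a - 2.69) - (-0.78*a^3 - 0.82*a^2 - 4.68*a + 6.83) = -0.89*a^3 - 1.27*a^2 - 1.03*a - 9.52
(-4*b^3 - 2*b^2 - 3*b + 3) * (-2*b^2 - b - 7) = 8*b^5 + 8*b^4 + 36*b^3 + 11*b^2 + 18*b - 21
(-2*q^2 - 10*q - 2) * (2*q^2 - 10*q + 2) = -4*q^4 + 92*q^2 - 4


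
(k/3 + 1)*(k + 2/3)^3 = k^4/3 + 5*k^3/3 + 22*k^2/9 + 116*k/81 + 8/27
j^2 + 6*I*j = j*(j + 6*I)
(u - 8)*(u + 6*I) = u^2 - 8*u + 6*I*u - 48*I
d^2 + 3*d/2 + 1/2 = (d + 1/2)*(d + 1)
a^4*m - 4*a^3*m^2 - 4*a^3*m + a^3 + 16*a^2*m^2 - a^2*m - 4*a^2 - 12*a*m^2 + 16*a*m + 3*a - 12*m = (a - 3)*(a - 1)*(a - 4*m)*(a*m + 1)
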